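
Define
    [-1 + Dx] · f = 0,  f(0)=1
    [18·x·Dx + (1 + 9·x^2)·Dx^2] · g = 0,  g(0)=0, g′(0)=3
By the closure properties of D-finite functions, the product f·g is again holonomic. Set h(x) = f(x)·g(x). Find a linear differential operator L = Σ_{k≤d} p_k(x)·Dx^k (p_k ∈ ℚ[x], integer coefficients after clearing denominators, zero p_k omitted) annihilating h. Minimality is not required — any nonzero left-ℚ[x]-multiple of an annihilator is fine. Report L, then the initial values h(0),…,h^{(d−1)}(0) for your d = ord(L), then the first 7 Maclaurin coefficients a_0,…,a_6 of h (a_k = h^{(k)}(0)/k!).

L = (1 - 18·x + 9·x^2) + (-2 + 18·x - 18·x^2)·Dx + (1 + 9·x^2)·Dx^2  (order 2).
h: a_k = 0, 3, 3, -15/2, -17/2, 1769/40, 377/8, …
ICs: h(0) = 0, h′(0) = 3.

f: a_k = 1, 1, 1/2, 1/6, 1/24, 1/120, 1/720, …
g: a_k = 0, 3, 0, -9, 0, 243/5, 0, …
L₀ := L_f ⊗_s L_g (sym. prod.), ord ≤ 2.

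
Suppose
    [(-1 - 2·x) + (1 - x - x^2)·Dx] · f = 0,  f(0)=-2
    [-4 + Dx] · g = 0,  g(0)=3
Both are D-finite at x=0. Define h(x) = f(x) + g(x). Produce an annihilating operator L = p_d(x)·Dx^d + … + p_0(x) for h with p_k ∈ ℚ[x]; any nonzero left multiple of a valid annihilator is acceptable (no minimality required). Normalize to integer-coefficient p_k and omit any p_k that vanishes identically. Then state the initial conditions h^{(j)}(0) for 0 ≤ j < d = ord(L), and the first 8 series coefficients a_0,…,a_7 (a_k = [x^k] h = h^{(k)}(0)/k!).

L = (-8·x - 72·x^2 - 32·x^3) + (-12 + 38·x + 22·x^2 - 32·x^3 - 16·x^4)·Dx + (3 - 9·x - x^2 + 10·x^3 + 4·x^4)·Dx^2  (order 2).
h: a_k = 1, 10, 20, 26, 22, 48/5, -134/15, -3386/105, …
ICs: h(0) = 1, h′(0) = 10.

f: a_k = -2, -2, -4, -6, -10, -16, -26, -42, …
g: a_k = 3, 12, 24, 32, 32, 128/5, 256/15, 1024/105, …
Sum ⇒ L₀ = lclm(L_f,L_g) in ℚ(x)⟨Dx⟩.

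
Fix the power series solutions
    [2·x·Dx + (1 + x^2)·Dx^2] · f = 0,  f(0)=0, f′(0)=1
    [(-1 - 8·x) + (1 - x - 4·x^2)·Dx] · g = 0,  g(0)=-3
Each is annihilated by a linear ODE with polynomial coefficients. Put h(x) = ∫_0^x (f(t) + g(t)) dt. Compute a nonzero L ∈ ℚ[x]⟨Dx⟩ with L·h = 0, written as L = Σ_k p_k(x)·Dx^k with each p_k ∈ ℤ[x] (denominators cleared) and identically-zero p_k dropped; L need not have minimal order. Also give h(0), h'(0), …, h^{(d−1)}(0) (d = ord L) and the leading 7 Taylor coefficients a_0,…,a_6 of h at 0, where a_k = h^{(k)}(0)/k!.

L = (10 - 40·x - 478·x^2 - 864·x^3 - 2496·x^4 - 384·x^6)·Dx^2 + (-28 - 246·x - 316·x^2 - 1182·x^3 - 752·x^4 - 2048·x^5 - 48·x^6 - 384·x^7)·Dx^3 + (5 + 8·x + 32·x^2 - 104·x^3 - 197·x^4 - 128·x^5 - 288·x^6 - 16·x^7 - 64·x^8)·Dx^4  (order 4).
h: a_k = 0, -3, -1, -5, -41/6, -87/5, -487/15, …
ICs: h(0) = 0, h′(0) = -3, h′′(0) = -2, h′′′(0) = -30.

f: a_k = 0, 1, 0, -1/3, 0, 1/5, 0, …
g: a_k = -3, -3, -15, -27, -87, -195, -543, …
f+g: L₀ = lclm(L_f,L_g), ord ≤ 2+1.
h=∫h₀ ⇒ L = L₀·Dx.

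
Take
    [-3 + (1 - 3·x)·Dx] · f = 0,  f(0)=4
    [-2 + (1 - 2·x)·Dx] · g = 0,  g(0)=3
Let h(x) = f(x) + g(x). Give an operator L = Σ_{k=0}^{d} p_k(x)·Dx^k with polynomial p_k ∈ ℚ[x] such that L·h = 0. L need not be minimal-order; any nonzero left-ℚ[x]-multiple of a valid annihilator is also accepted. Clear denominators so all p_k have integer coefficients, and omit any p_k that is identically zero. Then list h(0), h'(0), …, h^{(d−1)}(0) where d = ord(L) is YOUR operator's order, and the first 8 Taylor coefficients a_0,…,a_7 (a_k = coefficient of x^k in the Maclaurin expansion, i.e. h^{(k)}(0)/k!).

L = -12 + (10 - 24·x)·Dx + (-1 + 5·x - 6·x^2)·Dx^2  (order 2).
h: a_k = 7, 18, 48, 132, 372, 1068, 3108, 9132, …
ICs: h(0) = 7, h′(0) = 18.

f: a_k = 4, 12, 36, 108, 324, 972, 2916, 8748, …
g: a_k = 3, 6, 12, 24, 48, 96, 192, 384, …
Sum ⇒ L₀ = lclm(L_f,L_g) in ℚ(x)⟨Dx⟩.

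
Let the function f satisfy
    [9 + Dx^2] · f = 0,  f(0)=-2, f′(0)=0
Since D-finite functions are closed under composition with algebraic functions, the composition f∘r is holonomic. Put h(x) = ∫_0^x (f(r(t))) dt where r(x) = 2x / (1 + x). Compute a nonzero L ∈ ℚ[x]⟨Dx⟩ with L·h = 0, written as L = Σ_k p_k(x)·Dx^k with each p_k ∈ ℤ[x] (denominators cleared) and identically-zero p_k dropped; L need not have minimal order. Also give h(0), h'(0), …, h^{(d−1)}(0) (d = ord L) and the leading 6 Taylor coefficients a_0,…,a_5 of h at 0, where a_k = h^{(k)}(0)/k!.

f: a_k = -2, 0, 9, 0, -27/4, 0, …
f∘r: x↦r, Dx↦Dx/r' in L_f ⇒ L₀.
∫: right-multiply L₀ by Dx.
L = 36·Dx + (2 + 6·x + 6·x^2 + 2·x^3)·Dx^2 + (1 + 4·x + 6·x^2 + 4·x^3 + x^4)·Dx^3  (order 3).
h: a_k = 0, -2, 0, 12, -18, 0, …
ICs: h(0) = 0, h′(0) = -2, h′′(0) = 0.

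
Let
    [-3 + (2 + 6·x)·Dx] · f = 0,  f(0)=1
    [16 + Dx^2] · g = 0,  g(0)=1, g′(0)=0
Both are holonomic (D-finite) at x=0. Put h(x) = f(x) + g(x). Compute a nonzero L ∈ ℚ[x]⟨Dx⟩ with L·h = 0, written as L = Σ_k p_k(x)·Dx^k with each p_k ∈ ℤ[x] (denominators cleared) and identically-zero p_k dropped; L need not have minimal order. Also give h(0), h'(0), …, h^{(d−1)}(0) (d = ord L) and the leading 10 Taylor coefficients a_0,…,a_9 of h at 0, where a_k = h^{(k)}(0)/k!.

L = (-4368 - 18432·x - 27648·x^2) + (1760 + 17568·x + 55296·x^2 + 55296·x^3)·Dx + (-273 - 1152·x - 1728·x^2)·Dx^2 + (110 + 1098·x + 3456·x^2 + 3456·x^3)·Dx^3  (order 3).
h: a_k = 2, 3/2, -73/8, 27/16, 2881/384, 1701/256, -951049/46080, 72171/2048, -869843519/10321920, 14073345/65536, …
ICs: h(0) = 2, h′(0) = 3/2, h′′(0) = -73/4.

f: a_k = 1, 3/2, -9/8, 27/16, -405/128, 1701/256, -15309/1024, 72171/2048, -2814669/32768, 14073345/65536, …
g: a_k = 1, 0, -8, 0, 32/3, 0, -256/45, 0, 512/315, 0, …
f+g: L₀ = lclm(L_f,L_g), ord ≤ 1+2.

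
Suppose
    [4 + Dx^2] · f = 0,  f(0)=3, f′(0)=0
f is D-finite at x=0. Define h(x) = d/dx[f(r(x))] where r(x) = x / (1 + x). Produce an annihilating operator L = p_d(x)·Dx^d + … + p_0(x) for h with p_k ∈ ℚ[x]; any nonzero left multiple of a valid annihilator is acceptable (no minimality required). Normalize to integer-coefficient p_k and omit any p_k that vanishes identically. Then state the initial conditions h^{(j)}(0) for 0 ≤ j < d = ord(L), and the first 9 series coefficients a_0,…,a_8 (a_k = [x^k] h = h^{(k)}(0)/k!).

L = (10 + 12·x + 6·x^2) + (6 + 18·x + 18·x^2 + 6·x^3)·Dx + (1 + 4·x + 6·x^2 + 4·x^3 + x^4)·Dx^2  (order 2).
h: a_k = 0, -12, 36, -64, 80, -308/5, -84/5, 18832/105, -15504/35, …
ICs: h(0) = 0, h′(0) = -12.

f: a_k = 3, 0, -6, 0, 2, 0, -4/15, 0, 2/105, …
Substitute x→r, Dx→(1/r')Dx; clear ⇒ L₀.
h₀' ⇒ L via d/dx closure of L₀.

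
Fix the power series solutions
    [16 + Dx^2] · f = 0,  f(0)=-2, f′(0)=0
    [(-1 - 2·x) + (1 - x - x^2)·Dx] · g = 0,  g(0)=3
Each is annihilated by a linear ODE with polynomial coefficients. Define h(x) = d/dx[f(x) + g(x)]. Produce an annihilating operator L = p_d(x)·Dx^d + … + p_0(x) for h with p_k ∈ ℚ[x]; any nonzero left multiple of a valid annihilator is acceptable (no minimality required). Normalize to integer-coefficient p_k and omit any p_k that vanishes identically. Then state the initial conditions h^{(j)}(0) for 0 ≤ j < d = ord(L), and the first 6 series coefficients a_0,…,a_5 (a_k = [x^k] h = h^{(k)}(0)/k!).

f: a_k = -2, 0, 16, 0, -64/3, 0, …
g: a_k = 3, 3, 6, 9, 15, 24, …
L₀ := lclm(L_f,L_g); ord L₀ ≤ 2+1.
h=h₀': d/dx-closure on L₀ ⇒ L.
L = (1472 + 2624·x + 2560·x^2 + 640·x^3 + 2240·x^4 + 2304·x^5 + 768·x^6) + (-272 - 112·x + 1008·x^2 - 160·x^3 - 800·x^4 + 576·x^5 + 896·x^6 + 256·x^7)·Dx + (92 + 164·x + 160·x^2 + 40·x^3 + 140·x^4 + 144·x^5 + 48·x^6)·Dx^2 + (-17 - 7·x + 63·x^2 - 10·x^3 - 50·x^4 + 36·x^5 + 56·x^6 + 16·x^7)·Dx^3  (order 3).
h: a_k = 3, 44, 27, -76/3, 120, 4534/15, …
ICs: h(0) = 3, h′(0) = 44, h′′(0) = 54.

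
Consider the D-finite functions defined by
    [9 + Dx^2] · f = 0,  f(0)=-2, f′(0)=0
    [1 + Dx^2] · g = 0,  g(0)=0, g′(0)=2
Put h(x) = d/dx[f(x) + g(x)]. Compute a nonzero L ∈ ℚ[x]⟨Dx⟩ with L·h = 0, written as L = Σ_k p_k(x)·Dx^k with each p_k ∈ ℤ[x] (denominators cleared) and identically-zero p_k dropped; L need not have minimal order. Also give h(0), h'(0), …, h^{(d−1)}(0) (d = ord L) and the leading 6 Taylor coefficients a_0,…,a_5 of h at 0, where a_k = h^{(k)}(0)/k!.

f: a_k = -2, 0, 9, 0, -27/4, 0, …
g: a_k = 0, 2, 0, -1/3, 0, 1/60, …
h₀=f+g: left-lcm gives L₀, ord ≤ 4.
Derive L from L₀ (diff closure).
L = 9 + 10·Dx^2 + Dx^4  (order 4).
h: a_k = 2, 18, -1, -27, 1/12, 243/20, …
ICs: h(0) = 2, h′(0) = 18, h′′(0) = -2, h′′′(0) = -162.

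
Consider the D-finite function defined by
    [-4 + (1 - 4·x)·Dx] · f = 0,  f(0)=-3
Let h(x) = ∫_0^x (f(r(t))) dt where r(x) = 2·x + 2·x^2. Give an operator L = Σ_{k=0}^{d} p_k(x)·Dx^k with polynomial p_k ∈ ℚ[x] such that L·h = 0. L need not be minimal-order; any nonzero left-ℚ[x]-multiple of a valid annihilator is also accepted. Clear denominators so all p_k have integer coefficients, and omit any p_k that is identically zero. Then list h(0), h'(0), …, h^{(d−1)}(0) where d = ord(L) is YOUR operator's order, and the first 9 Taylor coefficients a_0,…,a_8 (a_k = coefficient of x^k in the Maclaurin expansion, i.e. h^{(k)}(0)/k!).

L = (8 + 16·x)·Dx + (-1 + 8·x + 8·x^2)·Dx^2  (order 2).
h: a_k = 0, -3, -12, -72, -480, -17088/5, -25344, -1353216/7, -1505280, …
ICs: h(0) = 0, h′(0) = -3.

f: a_k = -3, -12, -48, -192, -768, -3072, -12288, -49152, -196608, …
h₀=f(r): pull back L_f along r ⇒ L₀.
Integrate: L := L₀·Dx.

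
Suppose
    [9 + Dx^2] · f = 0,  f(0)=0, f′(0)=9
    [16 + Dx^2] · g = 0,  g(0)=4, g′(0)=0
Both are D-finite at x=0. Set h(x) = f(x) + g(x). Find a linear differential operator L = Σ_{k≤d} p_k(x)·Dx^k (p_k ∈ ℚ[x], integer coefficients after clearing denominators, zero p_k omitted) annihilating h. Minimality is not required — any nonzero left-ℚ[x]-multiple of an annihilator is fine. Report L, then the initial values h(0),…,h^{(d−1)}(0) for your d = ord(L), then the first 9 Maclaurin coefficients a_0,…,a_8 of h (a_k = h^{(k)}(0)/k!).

L = 144 + 25·Dx^2 + Dx^4  (order 4).
h: a_k = 4, 9, -32, -27/2, 128/3, 243/40, -1024/45, -729/560, 2048/315, …
ICs: h(0) = 4, h′(0) = 9, h′′(0) = -64, h′′′(0) = -81.

f: a_k = 0, 9, 0, -27/2, 0, 243/40, 0, -729/560, 0, …
g: a_k = 4, 0, -32, 0, 128/3, 0, -1024/45, 0, 2048/315, …
Weyl lclm of L_f,L_g ⇒ L₀ (ord ≤ 4).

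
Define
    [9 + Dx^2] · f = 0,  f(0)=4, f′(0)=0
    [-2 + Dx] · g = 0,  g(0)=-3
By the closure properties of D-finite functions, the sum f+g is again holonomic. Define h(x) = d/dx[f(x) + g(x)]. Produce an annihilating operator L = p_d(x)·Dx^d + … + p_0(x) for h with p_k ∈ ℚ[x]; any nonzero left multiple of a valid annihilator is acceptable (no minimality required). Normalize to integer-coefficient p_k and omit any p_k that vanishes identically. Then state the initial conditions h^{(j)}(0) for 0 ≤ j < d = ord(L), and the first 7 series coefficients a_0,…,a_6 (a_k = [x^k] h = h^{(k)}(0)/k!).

f: a_k = 4, 0, -18, 0, 27/2, 0, -81/20, …
g: a_k = -3, -6, -6, -4, -2, -4/5, -4/15, …
L₀ := lclm(L_f,L_g); ord L₀ ≤ 2+1.
Derive L from L₀ (diff closure).
L = 18 - 9·Dx + 2·Dx^2 - Dx^3  (order 3).
h: a_k = -6, -48, -12, 46, -4, -259/10, -8/15, …
ICs: h(0) = -6, h′(0) = -48, h′′(0) = -24.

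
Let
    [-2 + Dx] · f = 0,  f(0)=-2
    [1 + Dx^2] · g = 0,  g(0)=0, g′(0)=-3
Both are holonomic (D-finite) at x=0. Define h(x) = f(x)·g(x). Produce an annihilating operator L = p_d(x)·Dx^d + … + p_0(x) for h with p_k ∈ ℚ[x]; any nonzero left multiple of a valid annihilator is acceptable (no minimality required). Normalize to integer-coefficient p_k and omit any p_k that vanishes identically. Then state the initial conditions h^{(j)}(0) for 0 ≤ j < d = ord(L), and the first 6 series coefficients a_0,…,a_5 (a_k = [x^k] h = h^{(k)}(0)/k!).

f: a_k = -2, -4, -4, -8/3, -4/3, -8/15, …
g: a_k = 0, -3, 0, 1/2, 0, -1/40, …
h₀=f·g: eliminate ⇒ L₀, order ≤ 1·2.
L = 5 - 4·Dx + Dx^2  (order 2).
h: a_k = 0, 6, 12, 11, 6, 41/20, …
ICs: h(0) = 0, h′(0) = 6.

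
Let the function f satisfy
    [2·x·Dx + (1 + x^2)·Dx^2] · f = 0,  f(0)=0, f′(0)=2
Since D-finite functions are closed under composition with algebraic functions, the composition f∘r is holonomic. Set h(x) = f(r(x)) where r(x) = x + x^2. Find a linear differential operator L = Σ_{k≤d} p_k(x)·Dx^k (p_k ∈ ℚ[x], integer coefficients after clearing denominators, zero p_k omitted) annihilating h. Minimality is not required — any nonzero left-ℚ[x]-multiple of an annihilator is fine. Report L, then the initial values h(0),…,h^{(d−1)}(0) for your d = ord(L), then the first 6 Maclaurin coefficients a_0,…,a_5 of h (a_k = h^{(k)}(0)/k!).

f: a_k = 0, 2, 0, -2/3, 0, 2/5, …
f∘r: x↦r, Dx↦Dx/r' in L_f ⇒ L₀.
L = (-2 + 2·x + 8·x^2 + 12·x^3 + 6·x^4)·Dx + (1 + 2·x + x^2 + 4·x^3 + 5·x^4 + 2·x^5)·Dx^2  (order 2).
h: a_k = 0, 2, 2, -2/3, -2, -8/5, …
ICs: h(0) = 0, h′(0) = 2.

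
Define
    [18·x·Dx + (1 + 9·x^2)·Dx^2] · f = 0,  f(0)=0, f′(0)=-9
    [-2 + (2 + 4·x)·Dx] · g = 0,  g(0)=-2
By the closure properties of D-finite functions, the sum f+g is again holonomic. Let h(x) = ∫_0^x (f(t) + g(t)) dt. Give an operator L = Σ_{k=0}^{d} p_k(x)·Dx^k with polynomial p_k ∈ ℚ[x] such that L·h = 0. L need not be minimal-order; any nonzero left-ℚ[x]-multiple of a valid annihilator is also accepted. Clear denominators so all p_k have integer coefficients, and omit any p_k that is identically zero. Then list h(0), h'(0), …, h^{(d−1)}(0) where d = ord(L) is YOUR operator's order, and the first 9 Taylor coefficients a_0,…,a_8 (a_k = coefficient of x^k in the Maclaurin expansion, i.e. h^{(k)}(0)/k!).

f: a_k = 0, -9, 0, 27, 0, -729/5, 0, 6561/7, 0, …
g: a_k = -2, -2, 1, -1, 5/4, -7/4, 21/8, -33/8, 429/64, …
f+g: L₀ = lclm(L_f,L_g), ord ≤ 2+1.
Integrate: L := L₀·Dx.
L = (-36 - 180·x + 972·x^2 + 972·x^3)·Dx^2 + (-42 - 144·x + 720·x^2 + 3888·x^3 + 3402·x^4)·Dx^3 + (-2 + 32·x + 108·x^2 + 396·x^3 + 1134·x^4 + 972·x^5)·Dx^4  (order 4).
h: a_k = 0, -2, -11/2, 1/3, 13/2, 1/4, -2951/120, 3/8, 52257/448, …
ICs: h(0) = 0, h′(0) = -2, h′′(0) = -11, h′′′(0) = 2.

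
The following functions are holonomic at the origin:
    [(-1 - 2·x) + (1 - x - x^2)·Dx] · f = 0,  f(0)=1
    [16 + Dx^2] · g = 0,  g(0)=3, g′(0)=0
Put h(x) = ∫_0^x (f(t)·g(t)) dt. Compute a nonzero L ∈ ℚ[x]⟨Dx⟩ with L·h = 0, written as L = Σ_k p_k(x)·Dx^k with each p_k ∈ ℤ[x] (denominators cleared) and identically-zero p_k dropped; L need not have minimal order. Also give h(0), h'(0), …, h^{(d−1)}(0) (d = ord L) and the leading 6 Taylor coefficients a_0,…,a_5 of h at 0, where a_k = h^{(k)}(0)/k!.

f: a_k = 1, 1, 2, 3, 5, 8, …
g: a_k = 3, 0, -24, 0, 32, 0, …
h₀=f·g: eliminate ⇒ L₀, order ≤ 1·2.
Integrate: L := L₀·Dx.
L = (-14 + 16·x + 16·x^2)·Dx + (2 + 4·x)·Dx^2 + (-1 + x + x^2)·Dx^3  (order 3).
h: a_k = 0, 3, 3/2, -6, -15/4, -1/5, …
ICs: h(0) = 0, h′(0) = 3, h′′(0) = 3.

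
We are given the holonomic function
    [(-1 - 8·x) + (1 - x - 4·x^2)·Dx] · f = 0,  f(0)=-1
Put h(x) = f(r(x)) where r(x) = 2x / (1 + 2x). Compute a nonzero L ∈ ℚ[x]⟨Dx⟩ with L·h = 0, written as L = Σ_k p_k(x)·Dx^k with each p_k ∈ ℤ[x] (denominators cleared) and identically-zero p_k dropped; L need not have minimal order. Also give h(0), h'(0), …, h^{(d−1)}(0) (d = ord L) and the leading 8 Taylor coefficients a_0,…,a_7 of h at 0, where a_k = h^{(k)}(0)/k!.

f: a_k = -1, -1, -5, -9, -29, -65, -181, -441, …
L₀ from L_f via x↦r, Dx↦r'^{-1}Dx.
L = (2 + 36·x) + (-1 - 4·x + 12·x^2 + 32·x^3)·Dx  (order 1).
h: a_k = -1, -2, -16, 0, -256, 512, -5120, 18432, …
ICs: h(0) = -1.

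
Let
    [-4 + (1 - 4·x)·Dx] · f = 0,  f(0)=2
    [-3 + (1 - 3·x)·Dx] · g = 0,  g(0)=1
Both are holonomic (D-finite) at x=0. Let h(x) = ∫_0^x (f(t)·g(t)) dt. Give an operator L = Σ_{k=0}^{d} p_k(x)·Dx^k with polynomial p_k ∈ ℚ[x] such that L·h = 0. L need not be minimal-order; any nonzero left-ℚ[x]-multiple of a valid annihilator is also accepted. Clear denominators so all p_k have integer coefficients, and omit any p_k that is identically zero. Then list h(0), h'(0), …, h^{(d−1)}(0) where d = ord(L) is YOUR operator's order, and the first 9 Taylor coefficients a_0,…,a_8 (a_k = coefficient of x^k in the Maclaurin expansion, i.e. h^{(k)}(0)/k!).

f: a_k = 2, 8, 32, 128, 512, 2048, 8192, 32768, 131072, …
g: a_k = 1, 3, 9, 27, 81, 243, 729, 2187, 6561, …
L₀ := L_f ⊗_s L_g (sym. prod.), ord ≤ 1.
h=∫₀ˣh₀: take L = L₀·Dx.
L = (-7 + 24·x)·Dx + (1 - 7·x + 12·x^2)·Dx^2  (order 2).
h: a_k = 0, 2, 7, 74/3, 175/2, 1562/5, 3367/3, 28394/7, 58975/4, …
ICs: h(0) = 0, h′(0) = 2.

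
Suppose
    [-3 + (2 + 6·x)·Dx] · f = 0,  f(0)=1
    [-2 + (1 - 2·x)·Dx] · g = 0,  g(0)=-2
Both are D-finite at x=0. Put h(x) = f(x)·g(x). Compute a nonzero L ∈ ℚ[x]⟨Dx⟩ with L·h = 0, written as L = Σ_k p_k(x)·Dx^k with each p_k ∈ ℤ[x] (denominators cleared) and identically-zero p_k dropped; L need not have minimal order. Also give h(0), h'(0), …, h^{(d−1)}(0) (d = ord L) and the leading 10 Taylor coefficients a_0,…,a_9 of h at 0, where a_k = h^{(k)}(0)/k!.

f: a_k = 1, 3/2, -9/8, 27/16, -405/128, 1701/256, -15309/1024, 72171/2048, -2814669/32768, 14073345/65536, …
g: a_k = -2, -4, -8, -16, -32, -64, -128, -256, -512, -1024, …
f·g: L₀ = L_f ⊗_s L_g, ord ≤ 1·1.
L = (7 + 6·x) + (-2 - 2·x + 12·x^2)·Dx  (order 1).
h: a_k = -2, -7, -47/4, -215/8, -3035/64, -13841/128, -95419/512, -453847/1024, -11708435/16384, -60907085/32768, …
ICs: h(0) = -2.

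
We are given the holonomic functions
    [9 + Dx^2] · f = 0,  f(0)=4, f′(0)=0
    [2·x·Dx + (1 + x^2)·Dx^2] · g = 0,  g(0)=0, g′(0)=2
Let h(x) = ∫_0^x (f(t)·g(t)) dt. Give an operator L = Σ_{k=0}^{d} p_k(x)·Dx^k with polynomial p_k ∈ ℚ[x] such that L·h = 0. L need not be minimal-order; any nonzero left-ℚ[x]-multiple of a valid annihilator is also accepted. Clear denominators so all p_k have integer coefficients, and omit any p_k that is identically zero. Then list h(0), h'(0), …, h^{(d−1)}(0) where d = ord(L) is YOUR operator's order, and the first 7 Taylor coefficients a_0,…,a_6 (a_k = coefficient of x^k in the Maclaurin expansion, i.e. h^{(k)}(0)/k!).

f: a_k = 4, 0, -18, 0, 27/2, 0, -81/20, …
g: a_k = 0, 2, 0, -2/3, 0, 2/5, 0, …
Sym-product of L_f,L_g gives L₀ (≤ ord 4).
h=∫h₀ ⇒ L = L₀·Dx.
L = (1170 + 3834·x^2 + 4779·x^4 + 2916·x^6 + 729·x^8)·Dx + (396·x + 1044·x^3 + 972·x^5 + 324·x^7)·Dx^2 + (220 + 768·x^2 + 1026·x^4 + 648·x^6 + 162·x^8)·Dx^3 + (44·x + 116·x^3 + 108·x^5 + 36·x^7)·Dx^4 + (10 + 38·x^2 + 55·x^4 + 36·x^6 + 9·x^8)·Dx^5  (order 5).
h: a_k = 0, 0, 4, 0, -29/3, 0, 203/30, …
ICs: h(0) = 0, h′(0) = 0, h′′(0) = 8, h′′′(0) = 0, h′′′′(0) = -232.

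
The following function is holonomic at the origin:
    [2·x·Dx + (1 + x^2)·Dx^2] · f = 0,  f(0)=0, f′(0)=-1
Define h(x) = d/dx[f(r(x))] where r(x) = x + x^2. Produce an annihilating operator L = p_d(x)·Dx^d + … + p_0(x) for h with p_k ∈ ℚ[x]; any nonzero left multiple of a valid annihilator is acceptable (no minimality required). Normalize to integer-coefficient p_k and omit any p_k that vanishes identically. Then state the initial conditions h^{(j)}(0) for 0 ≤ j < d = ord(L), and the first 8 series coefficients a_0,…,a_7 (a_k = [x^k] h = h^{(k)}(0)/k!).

f: a_k = 0, -1, 0, 1/3, 0, -1/5, 0, 1/7, …
Substitute x→r, Dx→(1/r')Dx; clear ⇒ L₀.
h₀' ⇒ L via d/dx closure of L₀.
L = (-2 + 2·x + 8·x^2 + 12·x^3 + 6·x^4) + (1 + 2·x + x^2 + 4·x^3 + 5·x^4 + 2·x^5)·Dx  (order 1).
h: a_k = -1, -2, 1, 4, 4, -4, -13, -8, …
ICs: h(0) = -1.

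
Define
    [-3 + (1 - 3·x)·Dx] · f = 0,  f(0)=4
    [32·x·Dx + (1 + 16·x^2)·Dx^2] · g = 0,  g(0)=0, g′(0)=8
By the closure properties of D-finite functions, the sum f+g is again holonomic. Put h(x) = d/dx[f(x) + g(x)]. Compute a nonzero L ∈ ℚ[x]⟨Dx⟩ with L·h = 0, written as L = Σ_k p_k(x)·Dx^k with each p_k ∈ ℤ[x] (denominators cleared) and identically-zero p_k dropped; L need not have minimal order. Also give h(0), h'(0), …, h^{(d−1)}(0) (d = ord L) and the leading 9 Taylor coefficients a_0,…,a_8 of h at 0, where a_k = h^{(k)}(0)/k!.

L = (-96 + 1152·x + 4608·x^2) + (43 - 96·x + 240·x^2 + 4608·x^3)·Dx + (-3 - 7·x - 112·x^3 + 768·x^4)·Dx^2  (order 2).
h: a_k = 20, 72, 196, 1296, 6908, 17496, 28468, 209952, 1232876, …
ICs: h(0) = 20, h′(0) = 72.

f: a_k = 4, 12, 36, 108, 324, 972, 2916, 8748, 26244, …
g: a_k = 0, 8, 0, -128/3, 0, 2048/5, 0, -32768/7, 0, …
f+g: L₀ = lclm(L_f,L_g), ord ≤ 1+2.
h=h₀': d/dx-closure on L₀ ⇒ L.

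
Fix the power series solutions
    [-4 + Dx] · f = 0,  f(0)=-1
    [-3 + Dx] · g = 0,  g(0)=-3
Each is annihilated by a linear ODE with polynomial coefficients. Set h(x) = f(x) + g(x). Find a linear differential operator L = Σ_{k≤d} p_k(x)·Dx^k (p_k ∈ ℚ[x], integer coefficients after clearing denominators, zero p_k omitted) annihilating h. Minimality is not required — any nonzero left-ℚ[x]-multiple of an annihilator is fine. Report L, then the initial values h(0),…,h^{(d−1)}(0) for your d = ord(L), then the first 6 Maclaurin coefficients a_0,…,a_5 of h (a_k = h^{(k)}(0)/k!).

f: a_k = -1, -4, -8, -32/3, -32/3, -128/15, …
g: a_k = -3, -9, -27/2, -27/2, -81/8, -243/40, …
h₀=f+g: left-lcm gives L₀, ord ≤ 2.
L = 12 - 7·Dx + Dx^2  (order 2).
h: a_k = -4, -13, -43/2, -145/6, -499/24, -1753/120, …
ICs: h(0) = -4, h′(0) = -13.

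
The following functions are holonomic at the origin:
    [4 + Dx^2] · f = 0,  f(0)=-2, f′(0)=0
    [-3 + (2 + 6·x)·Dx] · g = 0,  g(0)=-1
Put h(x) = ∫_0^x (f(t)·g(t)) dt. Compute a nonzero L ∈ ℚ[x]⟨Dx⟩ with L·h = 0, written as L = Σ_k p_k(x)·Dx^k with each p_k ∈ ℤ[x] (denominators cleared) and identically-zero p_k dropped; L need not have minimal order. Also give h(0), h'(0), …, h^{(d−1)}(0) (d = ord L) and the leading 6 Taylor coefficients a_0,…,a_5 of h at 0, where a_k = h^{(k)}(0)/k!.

f: a_k = -2, 0, 4, 0, -4/3, 0, …
g: a_k = -1, -3/2, 9/8, -27/16, 405/128, -1701/256, …
Sym-product of L_f,L_g gives L₀ (≤ ord 2).
Integrate: L := L₀·Dx.
L = (43 + 96·x + 144·x^2)·Dx + (-12 - 36·x)·Dx^2 + (4 + 24·x + 36·x^2)·Dx^3  (order 3).
h: a_k = 0, 2, 3/2, -25/12, -21/32, -19/192, …
ICs: h(0) = 0, h′(0) = 2, h′′(0) = 3.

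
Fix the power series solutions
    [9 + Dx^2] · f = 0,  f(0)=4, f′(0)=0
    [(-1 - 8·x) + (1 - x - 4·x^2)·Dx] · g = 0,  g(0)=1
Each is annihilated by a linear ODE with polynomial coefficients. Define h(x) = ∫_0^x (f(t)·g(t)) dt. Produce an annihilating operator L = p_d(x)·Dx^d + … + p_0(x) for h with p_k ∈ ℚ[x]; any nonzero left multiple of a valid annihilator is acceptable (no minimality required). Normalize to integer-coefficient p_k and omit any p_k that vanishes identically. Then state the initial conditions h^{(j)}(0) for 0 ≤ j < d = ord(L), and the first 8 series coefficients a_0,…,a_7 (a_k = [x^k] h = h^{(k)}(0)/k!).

L = (-1 + 9·x + 36·x^2)·Dx + (2 + 16·x)·Dx^2 + (-1 + x + 4·x^2)·Dx^3  (order 3).
h: a_k = 0, 4, 2, 2/3, 9/2, 79/10, 223/12, 5309/140, …
ICs: h(0) = 0, h′(0) = 4, h′′(0) = 4.

f: a_k = 4, 0, -18, 0, 27/2, 0, -81/20, 0, …
g: a_k = 1, 1, 5, 9, 29, 65, 181, 441, …
f·g: L₀ = L_f ⊗_s L_g, ord ≤ 2·1.
∫: right-multiply L₀ by Dx.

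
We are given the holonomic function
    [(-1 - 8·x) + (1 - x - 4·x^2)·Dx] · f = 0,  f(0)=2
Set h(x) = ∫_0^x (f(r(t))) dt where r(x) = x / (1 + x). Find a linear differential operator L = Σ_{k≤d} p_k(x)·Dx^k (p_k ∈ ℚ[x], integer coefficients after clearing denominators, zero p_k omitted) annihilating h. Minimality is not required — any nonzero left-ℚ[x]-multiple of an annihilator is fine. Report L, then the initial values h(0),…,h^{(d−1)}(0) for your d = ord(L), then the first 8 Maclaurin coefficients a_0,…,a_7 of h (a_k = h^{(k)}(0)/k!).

L = (1 + 9·x)·Dx + (-1 - 2·x + 3·x^2 + 4·x^3)·Dx^2  (order 2).
h: a_k = 0, 2, 1, 8/3, 0, 32/5, -16/3, 160/7, …
ICs: h(0) = 0, h′(0) = 2.

f: a_k = 2, 2, 10, 18, 58, 130, 362, 882, …
f∘r: x↦r, Dx↦Dx/r' in L_f ⇒ L₀.
h=∫h₀ ⇒ L = L₀·Dx.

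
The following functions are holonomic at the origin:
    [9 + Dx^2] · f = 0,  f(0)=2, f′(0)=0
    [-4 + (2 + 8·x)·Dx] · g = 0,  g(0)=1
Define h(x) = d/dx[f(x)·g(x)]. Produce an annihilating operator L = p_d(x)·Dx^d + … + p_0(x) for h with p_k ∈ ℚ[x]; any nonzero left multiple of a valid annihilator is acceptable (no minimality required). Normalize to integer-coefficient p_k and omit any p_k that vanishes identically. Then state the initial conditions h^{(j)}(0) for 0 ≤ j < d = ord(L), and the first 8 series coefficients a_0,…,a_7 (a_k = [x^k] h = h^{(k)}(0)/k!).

L = (131 + 1392·x + 4512·x^2 + 6912·x^3 + 6912·x^4) + (4 - 80·x - 576·x^2 - 768·x^3)·Dx + (7 + 80·x + 352·x^2 + 768·x^3 + 768·x^4)·Dx^2  (order 2).
h: a_k = 4, -26, -30, 19, 335/2, -11223/20, 41853/20, -2291799/280, …
ICs: h(0) = 4, h′(0) = -26.

f: a_k = 2, 0, -9, 0, 27/4, 0, -81/40, 0, …
g: a_k = 1, 2, -2, 4, -10, 28, -84, 264, …
L₀ := L_f ⊗_s L_g (sym. prod.), ord ≤ 2.
Differentiate: ansatz ord ≤ ord L₀ ⇒ L.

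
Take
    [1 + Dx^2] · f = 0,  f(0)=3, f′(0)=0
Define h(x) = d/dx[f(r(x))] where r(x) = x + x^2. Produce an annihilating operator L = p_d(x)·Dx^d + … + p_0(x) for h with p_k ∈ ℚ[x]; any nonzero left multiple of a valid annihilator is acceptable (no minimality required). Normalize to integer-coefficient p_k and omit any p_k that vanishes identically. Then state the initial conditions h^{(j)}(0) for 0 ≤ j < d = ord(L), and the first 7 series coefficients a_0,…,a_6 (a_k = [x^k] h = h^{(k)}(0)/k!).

f: a_k = 3, 0, -3/2, 0, 1/8, 0, -1/240, …
Substitute x→r, Dx→(1/r')Dx; clear ⇒ L₀.
Derive L from L₀ (diff closure).
L = (13 + 8·x + 24·x^2 + 32·x^3 + 16·x^4) + (-6 - 12·x)·Dx + (1 + 4·x + 4·x^2)·Dx^2  (order 2).
h: a_k = 0, -3, -9, -11/2, 5/2, 179/40, 133/40, …
ICs: h(0) = 0, h′(0) = -3.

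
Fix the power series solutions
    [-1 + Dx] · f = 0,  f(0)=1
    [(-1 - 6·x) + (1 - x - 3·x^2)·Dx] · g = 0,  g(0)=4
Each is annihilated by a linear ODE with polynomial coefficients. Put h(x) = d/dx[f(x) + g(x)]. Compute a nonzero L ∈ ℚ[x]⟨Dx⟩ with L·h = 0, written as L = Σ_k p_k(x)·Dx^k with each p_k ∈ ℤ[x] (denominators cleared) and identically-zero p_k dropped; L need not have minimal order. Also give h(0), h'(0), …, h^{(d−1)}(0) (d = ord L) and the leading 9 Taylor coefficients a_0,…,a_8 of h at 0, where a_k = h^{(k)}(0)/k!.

f: a_k = 1, 1, 1/2, 1/6, 1/24, 1/120, 1/720, 1/5040, 1/40320, …
g: a_k = 4, 4, 16, 28, 76, 160, 388, 868, 2032, …
f+g: L₀ = lclm(L_f,L_g), ord ≤ 1+1.
h₀' ⇒ L via d/dx closure of L₀.
L = (34 + 278·x + 312·x^2 + 756·x^3 + 162·x^4) + (-41 - 284·x - 341·x^2 - 672·x^3 + 45·x^4 + 54·x^5)·Dx + (7 + 6·x + 29·x^2 - 84·x^3 - 207·x^4 - 54·x^5)·Dx^2  (order 2).
h: a_k = 5, 33, 169/2, 1825/6, 19201/24, 279361/120, 4374721/720, 81930241/5040, 1682311681/40320, …
ICs: h(0) = 5, h′(0) = 33.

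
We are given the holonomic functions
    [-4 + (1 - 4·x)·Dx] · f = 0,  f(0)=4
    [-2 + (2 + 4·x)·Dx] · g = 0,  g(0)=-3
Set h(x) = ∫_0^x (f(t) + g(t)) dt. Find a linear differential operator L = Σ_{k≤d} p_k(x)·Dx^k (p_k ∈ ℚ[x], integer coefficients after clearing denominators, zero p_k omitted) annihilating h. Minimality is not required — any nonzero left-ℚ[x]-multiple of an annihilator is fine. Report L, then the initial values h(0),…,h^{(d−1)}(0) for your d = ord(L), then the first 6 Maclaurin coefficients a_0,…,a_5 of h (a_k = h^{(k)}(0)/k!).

L = (-12 - 16·x)·Dx + (11 + 40·x + 48·x^2)·Dx^2 + (-1 - 2·x + 16·x^2 + 32·x^3)·Dx^3  (order 3).
h: a_k = 0, 1, 13/2, 131/6, 509/8, 8207/40, …
ICs: h(0) = 0, h′(0) = 1, h′′(0) = 13.

f: a_k = 4, 16, 64, 256, 1024, 4096, …
g: a_k = -3, -3, 3/2, -3/2, 15/8, -21/8, …
Sum ⇒ L₀ = lclm(L_f,L_g) in ℚ(x)⟨Dx⟩.
h=∫h₀ ⇒ L = L₀·Dx.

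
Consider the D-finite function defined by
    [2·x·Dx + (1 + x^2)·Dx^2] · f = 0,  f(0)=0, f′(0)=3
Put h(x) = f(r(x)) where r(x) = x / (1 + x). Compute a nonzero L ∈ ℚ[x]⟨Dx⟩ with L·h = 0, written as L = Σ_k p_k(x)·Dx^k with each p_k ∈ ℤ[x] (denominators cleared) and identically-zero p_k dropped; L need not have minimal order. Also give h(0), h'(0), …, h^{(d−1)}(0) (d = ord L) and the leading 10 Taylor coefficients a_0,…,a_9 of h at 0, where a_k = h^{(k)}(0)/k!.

f: a_k = 0, 3, 0, -1, 0, 3/5, 0, -3/7, 0, 1/3, …
L₀ from L_f via x↦r, Dx↦r'^{-1}Dx.
L = (2 + 4·x)·Dx + (1 + 2·x + 2·x^2)·Dx^2  (order 2).
h: a_k = 0, 3, -3, 2, 0, -12/5, 4, -24/7, 0, 16/3, …
ICs: h(0) = 0, h′(0) = 3.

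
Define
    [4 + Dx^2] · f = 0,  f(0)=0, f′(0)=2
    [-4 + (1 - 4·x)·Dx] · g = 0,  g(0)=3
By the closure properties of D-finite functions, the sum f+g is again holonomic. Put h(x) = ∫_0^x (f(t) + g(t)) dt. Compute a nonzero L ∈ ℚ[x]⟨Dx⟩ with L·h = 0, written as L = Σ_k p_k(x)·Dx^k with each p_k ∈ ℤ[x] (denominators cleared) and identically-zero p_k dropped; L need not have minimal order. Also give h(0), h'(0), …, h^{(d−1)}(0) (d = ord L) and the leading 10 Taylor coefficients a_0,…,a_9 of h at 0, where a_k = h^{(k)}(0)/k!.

L = (-400 + 128·x - 256·x^2)·Dx + (36 - 176·x + 192·x^2 - 256·x^3)·Dx^2 + (-100 + 32·x - 64·x^2)·Dx^3 + (9 - 44·x + 48·x^2 - 64·x^3)·Dx^4  (order 4).
h: a_k = 0, 3, 7, 16, 143/3, 768/5, 23042/45, 12288/7, 1935359/315, 65536/3, …
ICs: h(0) = 0, h′(0) = 3, h′′(0) = 14, h′′′(0) = 96.

f: a_k = 0, 2, 0, -4/3, 0, 4/15, 0, -8/315, 0, 4/2835, …
g: a_k = 3, 12, 48, 192, 768, 3072, 12288, 49152, 196608, 786432, …
Sum ⇒ L₀ = lclm(L_f,L_g) in ℚ(x)⟨Dx⟩.
h=∫h₀ ⇒ L = L₀·Dx.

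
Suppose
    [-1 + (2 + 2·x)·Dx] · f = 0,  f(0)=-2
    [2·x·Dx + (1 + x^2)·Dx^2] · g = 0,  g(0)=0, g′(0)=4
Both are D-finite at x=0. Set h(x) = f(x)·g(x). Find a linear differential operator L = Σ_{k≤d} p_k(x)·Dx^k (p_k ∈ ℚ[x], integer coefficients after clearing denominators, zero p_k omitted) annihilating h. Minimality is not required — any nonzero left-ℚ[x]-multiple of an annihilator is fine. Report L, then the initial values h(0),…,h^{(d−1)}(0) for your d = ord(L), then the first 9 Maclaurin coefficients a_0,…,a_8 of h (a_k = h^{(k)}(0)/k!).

f: a_k = -2, -1, 1/4, -1/8, 5/64, -7/128, 21/512, -33/1024, 429/16384, …
g: a_k = 0, 4, 0, -4/3, 0, 4/5, 0, -4/7, 0, …
Sym-product of L_f,L_g gives L₀ (≤ ord 2).
L = (3 - 4·x - x^2) + (-4 + 4·x + 12·x^2 + 4·x^3)·Dx + (4 + 8·x + 8·x^2 + 8·x^3 + 4·x^4)·Dx^2  (order 2).
h: a_k = 0, -8, -4, 11/3, 5/6, -389/240, -409/480, 18853/13440, 11167/26880, …
ICs: h(0) = 0, h′(0) = -8.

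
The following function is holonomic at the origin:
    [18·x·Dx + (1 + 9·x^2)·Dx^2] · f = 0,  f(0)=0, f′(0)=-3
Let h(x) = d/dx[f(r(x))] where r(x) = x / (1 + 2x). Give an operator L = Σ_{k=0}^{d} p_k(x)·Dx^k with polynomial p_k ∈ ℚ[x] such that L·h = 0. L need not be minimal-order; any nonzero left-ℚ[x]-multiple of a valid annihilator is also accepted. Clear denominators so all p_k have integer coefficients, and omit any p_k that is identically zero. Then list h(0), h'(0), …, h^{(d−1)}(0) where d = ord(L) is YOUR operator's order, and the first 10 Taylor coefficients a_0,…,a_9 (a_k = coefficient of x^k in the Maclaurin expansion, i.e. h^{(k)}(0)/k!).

L = (4 + 26·x) + (1 + 4·x + 13·x^2)·Dx  (order 1).
h: a_k = -3, 12, -9, -120, 597, -828, -4449, 28560, -56403, -145668, …
ICs: h(0) = -3.

f: a_k = 0, -3, 0, 9, 0, -243/5, 0, 2187/7, 0, -2187, …
h₀=f(r): pull back L_f along r ⇒ L₀.
h₀' ⇒ L via d/dx closure of L₀.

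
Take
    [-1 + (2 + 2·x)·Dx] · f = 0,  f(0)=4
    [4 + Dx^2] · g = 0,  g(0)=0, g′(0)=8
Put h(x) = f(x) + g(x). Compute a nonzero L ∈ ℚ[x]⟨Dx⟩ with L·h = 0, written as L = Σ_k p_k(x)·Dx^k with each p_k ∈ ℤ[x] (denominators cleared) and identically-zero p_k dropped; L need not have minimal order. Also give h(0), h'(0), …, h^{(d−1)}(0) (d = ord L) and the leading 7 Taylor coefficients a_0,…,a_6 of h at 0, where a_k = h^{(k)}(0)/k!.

f: a_k = 4, 2, -1/2, 1/4, -5/32, 7/64, -21/256, …
g: a_k = 0, 8, 0, -16/3, 0, 16/15, 0, …
f+g: L₀ = lclm(L_f,L_g), ord ≤ 1+2.
L = (-76 - 128·x - 64·x^2) + (120 + 376·x + 384·x^2 + 128·x^3)·Dx + (-19 - 32·x - 16·x^2)·Dx^2 + (30 + 94·x + 96·x^2 + 32·x^3)·Dx^3  (order 3).
h: a_k = 4, 10, -1/2, -61/12, -5/32, 1129/960, -21/256, …
ICs: h(0) = 4, h′(0) = 10, h′′(0) = -1.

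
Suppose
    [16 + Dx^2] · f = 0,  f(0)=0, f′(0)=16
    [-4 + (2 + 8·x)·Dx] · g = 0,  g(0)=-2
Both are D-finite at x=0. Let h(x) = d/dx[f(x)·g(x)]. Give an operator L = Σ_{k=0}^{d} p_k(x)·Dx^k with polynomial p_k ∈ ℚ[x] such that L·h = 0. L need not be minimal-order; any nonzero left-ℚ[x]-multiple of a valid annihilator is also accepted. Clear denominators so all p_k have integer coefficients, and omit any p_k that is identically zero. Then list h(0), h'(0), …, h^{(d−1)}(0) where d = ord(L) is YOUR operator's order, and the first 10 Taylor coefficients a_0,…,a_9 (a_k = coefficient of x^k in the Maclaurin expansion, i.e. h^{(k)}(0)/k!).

L = (212 + 2304·x + 8704·x^2 + 16384·x^3 + 16384·x^4) + (-4 - 144·x - 768·x^2 - 1024·x^3)·Dx + (7 + 88·x + 432·x^2 + 1024·x^3 + 1024·x^4)·Dx^2  (order 2).
h: a_k = -32, -128, 448, 512/3, 1216/3, -20736/5, 125824/9, -15824896/315, 11857600/63, -401498368/567, …
ICs: h(0) = -32, h′(0) = -128.

f: a_k = 0, 16, 0, -128/3, 0, 512/15, 0, -4096/315, 0, 8192/2835, …
g: a_k = -2, -4, 4, -8, 20, -56, 168, -528, 1716, -5720, …
Sym-product of L_f,L_g gives L₀ (≤ ord 2).
h₀' ⇒ L via d/dx closure of L₀.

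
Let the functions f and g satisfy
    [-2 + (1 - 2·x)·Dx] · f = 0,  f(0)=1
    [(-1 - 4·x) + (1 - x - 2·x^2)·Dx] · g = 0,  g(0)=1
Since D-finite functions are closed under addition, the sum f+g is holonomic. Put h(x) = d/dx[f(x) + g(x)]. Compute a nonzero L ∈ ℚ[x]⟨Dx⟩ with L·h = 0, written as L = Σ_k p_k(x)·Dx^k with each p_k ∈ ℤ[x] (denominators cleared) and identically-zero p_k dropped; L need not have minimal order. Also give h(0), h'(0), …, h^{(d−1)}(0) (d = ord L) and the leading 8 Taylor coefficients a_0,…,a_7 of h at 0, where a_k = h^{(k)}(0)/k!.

f: a_k = 1, 2, 4, 8, 16, 32, 64, 128, …
g: a_k = 1, 1, 3, 5, 11, 21, 43, 85, …
L₀ := lclm(L_f,L_g); ord L₀ ≤ 1+1.
Derive L from L₀ (diff closure).
L = 12 + (3 + 12·x)·Dx + (-1 + x + 2·x^2)·Dx^2  (order 2).
h: a_k = 3, 14, 39, 108, 265, 642, 1491, 3416, …
ICs: h(0) = 3, h′(0) = 14.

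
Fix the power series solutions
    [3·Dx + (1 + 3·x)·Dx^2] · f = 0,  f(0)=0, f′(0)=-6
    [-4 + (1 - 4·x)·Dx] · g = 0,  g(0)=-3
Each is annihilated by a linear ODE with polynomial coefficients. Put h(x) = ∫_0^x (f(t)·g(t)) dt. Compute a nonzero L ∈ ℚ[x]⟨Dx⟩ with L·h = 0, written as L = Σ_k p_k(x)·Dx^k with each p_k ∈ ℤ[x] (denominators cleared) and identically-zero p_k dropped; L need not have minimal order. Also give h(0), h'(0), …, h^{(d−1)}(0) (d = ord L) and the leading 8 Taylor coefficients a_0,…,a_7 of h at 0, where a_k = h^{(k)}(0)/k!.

L = 12·Dx + (5 + 36·x)·Dx^2 + (-1 + x + 12·x^2)·Dx^3  (order 3).
h: a_k = 0, 0, 9, 15, 117/2, 1629/10, 2958/5, 9621/5, …
ICs: h(0) = 0, h′(0) = 0, h′′(0) = 18.

f: a_k = 0, -6, 9, -18, 81/2, -486/5, 243, -4374/7, …
g: a_k = -3, -12, -48, -192, -768, -3072, -12288, -49152, …
Product ⇒ symmetric product L₀, ord ≤ 2.
Integrate: L := L₀·Dx.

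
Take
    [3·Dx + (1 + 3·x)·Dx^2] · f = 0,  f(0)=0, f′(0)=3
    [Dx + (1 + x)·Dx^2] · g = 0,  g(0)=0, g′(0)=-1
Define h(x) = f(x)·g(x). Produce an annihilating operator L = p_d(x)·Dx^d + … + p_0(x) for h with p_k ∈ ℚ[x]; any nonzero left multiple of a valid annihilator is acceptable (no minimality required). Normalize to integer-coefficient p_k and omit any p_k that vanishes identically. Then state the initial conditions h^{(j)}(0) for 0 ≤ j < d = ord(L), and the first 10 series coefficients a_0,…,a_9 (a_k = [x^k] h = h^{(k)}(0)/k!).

L = (30 + 72·x + 54·x^2)·Dx + (76 + 354·x + 540·x^2 + 270·x^3)·Dx^2 + (29 + 200·x + 486·x^2 + 504·x^3 + 189·x^4)·Dx^3 + (2 + 19·x + 68·x^2 + 114·x^3 + 90·x^4 + 27·x^5)·Dx^4  (order 4).
h: a_k = 0, 0, -3, 6, -49/4, 27, -1269/20, 781/5, -44511/112, 72489/70, …
ICs: h(0) = 0, h′(0) = 0, h′′(0) = -6, h′′′(0) = 36.

f: a_k = 0, 3, -9/2, 9, -81/4, 243/5, -243/2, 2187/7, -6561/8, 2187, …
g: a_k = 0, -1, 1/2, -1/3, 1/4, -1/5, 1/6, -1/7, 1/8, -1/9, …
f·g: L₀ = L_f ⊗_s L_g, ord ≤ 2·2.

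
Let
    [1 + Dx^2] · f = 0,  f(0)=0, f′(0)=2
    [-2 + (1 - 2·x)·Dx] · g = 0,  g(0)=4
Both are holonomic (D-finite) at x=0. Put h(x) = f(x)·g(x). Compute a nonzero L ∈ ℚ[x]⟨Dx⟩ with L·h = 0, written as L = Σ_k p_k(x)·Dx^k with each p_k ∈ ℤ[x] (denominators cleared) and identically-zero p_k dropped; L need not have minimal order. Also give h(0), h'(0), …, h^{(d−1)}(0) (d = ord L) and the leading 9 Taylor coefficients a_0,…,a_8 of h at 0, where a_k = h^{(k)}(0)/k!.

f: a_k = 0, 2, 0, -1/3, 0, 1/60, 0, -1/2520, 0, …
g: a_k = 4, 8, 16, 32, 64, 128, 256, 512, 1024, …
f·g: L₀ = L_f ⊗_s L_g, ord ≤ 2·1.
L = (-1 + 2·x) + 4·Dx + (-1 + 2·x)·Dx^2  (order 2).
h: a_k = 0, 8, 16, 92/3, 184/3, 1841/15, 3682/15, 309287/630, 309287/315, …
ICs: h(0) = 0, h′(0) = 8.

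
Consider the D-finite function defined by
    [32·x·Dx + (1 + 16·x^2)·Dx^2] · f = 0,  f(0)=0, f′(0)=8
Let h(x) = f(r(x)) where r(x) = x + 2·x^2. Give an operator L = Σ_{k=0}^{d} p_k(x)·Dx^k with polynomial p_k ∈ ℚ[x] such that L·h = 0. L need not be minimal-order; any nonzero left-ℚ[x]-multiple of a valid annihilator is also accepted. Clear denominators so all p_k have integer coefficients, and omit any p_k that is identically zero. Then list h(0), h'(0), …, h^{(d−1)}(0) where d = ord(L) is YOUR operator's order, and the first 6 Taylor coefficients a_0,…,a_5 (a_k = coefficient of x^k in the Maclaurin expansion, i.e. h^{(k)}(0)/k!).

L = (-4 + 32·x + 256·x^2 + 768·x^3 + 768·x^4)·Dx + (1 + 4·x + 16·x^2 + 128·x^3 + 320·x^4 + 256·x^5)·Dx^2  (order 2).
h: a_k = 0, 8, 16, -128/3, -256, -512/5, …
ICs: h(0) = 0, h′(0) = 8.

f: a_k = 0, 8, 0, -128/3, 0, 2048/5, …
Substitute x→r, Dx→(1/r')Dx; clear ⇒ L₀.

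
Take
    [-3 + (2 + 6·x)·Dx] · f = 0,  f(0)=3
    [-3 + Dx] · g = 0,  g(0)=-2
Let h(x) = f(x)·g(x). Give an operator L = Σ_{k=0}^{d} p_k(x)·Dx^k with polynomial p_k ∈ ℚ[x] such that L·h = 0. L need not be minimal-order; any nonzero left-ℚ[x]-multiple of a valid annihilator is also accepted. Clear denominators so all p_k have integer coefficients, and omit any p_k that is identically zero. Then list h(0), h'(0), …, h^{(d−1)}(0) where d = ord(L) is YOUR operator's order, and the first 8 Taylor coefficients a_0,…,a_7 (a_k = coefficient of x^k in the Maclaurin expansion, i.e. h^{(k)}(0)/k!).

f: a_k = 3, 9/2, -27/8, 81/16, -1215/128, 5103/256, -45927/1024, 216513/2048, …
g: a_k = -2, -6, -9, -9, -27/4, -81/20, -81/40, -243/280, …
h₀=f·g: eliminate ⇒ L₀, order ≤ 1·1.
L = (-9 - 18·x) + (2 + 6·x)·Dx  (order 1).
h: a_k = -6, -27, -189/4, -459/8, -2673/64, -26001/640, 21627/2560, -2456001/35840, …
ICs: h(0) = -6.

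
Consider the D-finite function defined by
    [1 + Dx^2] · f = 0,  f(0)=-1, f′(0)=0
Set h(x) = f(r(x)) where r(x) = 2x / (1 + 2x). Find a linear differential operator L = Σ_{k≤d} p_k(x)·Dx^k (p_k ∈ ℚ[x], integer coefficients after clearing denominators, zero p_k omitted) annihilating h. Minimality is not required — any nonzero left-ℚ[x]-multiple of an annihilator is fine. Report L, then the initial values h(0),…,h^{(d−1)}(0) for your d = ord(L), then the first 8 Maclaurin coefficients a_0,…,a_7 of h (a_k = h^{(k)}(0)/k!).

f: a_k = -1, 0, 1/2, 0, -1/24, 0, 1/720, 0, …
L₀ from L_f via x↦r, Dx↦r'^{-1}Dx.
L = 4 + (4 + 24·x + 48·x^2 + 32·x^3)·Dx + (1 + 8·x + 24·x^2 + 32·x^3 + 16·x^4)·Dx^2  (order 2).
h: a_k = -1, 0, 2, -8, 70/3, -176/3, 6004/45, -1392/5, …
ICs: h(0) = -1, h′(0) = 0.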